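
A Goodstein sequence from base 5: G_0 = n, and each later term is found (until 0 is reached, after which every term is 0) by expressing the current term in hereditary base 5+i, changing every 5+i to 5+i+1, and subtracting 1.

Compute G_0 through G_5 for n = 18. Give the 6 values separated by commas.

18, 20, 22, 24, 26, 27

step 0: 18 = 3·5 + 3; sub 6 for 5: 3·6 + 3; = 21; G_1 = 21−1 = 20
step 1: 20 = 3·6 + 2; sub 7 for 6: 3·7 + 2; = 23; G_2 = 23−1 = 22
step 2: 22 = 3·7 + 1; sub 8 for 7: 3·8 + 1; = 25; G_3 = 25−1 = 24
step 3: 24 = 3·8; sub 9 for 8: 3·9; = 27; G_4 = 27−1 = 26
step 4: 26 = 2·9 + 8; sub 10 for 9: 2·10 + 8; = 28; G_5 = 28−1 = 27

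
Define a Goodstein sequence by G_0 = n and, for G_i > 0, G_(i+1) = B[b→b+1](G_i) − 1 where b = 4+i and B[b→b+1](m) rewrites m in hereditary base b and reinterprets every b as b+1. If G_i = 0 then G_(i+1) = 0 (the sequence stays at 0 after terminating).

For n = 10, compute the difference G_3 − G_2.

1

i=0: 10 = 2·4 + 2 (b=4); 4→5: 2·5 + 2 = 12; 12−1 = 11
i=1: 11 = 2·5 + 1 (b=5); 5→6: 2·6 + 1 = 13; 13−1 = 12
i=2: 12 = 2·6 (b=6); 6→7: 2·7 = 14; 14−1 = 13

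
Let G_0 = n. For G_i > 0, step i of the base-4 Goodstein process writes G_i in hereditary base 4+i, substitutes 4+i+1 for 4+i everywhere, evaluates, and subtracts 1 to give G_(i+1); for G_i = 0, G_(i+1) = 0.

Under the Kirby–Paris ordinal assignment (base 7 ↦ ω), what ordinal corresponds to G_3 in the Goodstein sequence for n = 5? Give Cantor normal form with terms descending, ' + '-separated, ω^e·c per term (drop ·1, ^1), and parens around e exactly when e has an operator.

G_0=5  [base 4] 4 + 1  →[4↦5]→  5 + 1 = 6  −1 ⇒ G_1=5
G_1=5  [base 5] 5  →[5↦6]→  6 = 6  −1 ⇒ G_2=5
G_2=5  [base 6] 5  →[6↦7]→  5 = 5  −1 ⇒ G_3=4
G_3=4  [base 7] 4  →[7↦8]→  4 = 4  −1 ⇒ G_4=3

4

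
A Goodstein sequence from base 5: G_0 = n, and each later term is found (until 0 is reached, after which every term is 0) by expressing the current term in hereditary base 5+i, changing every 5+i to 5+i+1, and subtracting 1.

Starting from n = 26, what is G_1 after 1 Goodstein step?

G_0=26  [base 5] 5^2 + 1  →[5↦6]→  6^2 + 1 = 37  −1 ⇒ G_1=36
G_1=36  [base 6] 6^2  →[6↦7]→  7^2 = 49  −1 ⇒ G_2=48

36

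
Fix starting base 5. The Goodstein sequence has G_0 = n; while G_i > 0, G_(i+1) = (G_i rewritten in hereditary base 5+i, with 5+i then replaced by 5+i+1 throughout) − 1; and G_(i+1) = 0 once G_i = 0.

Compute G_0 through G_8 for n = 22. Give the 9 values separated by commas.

22, 25, 28, 31, 33, 35, 37, 39, 41

G_0 = 22. HB_5(22) = 4·5 + 2. Bump = 26. G_1 = 25.
G_1 = 25. HB_6(25) = 4·6 + 1. Bump = 29. G_2 = 28.
G_2 = 28. HB_7(28) = 4·7. Bump = 32. G_3 = 31.
G_3 = 31. HB_8(31) = 3·8 + 7. Bump = 34. G_4 = 33.
G_4 = 33. HB_9(33) = 3·9 + 6. Bump = 36. G_5 = 35.
G_5 = 35. HB_10(35) = 3·10 + 5. Bump = 38. G_6 = 37.
G_6 = 37. HB_11(37) = 3·11 + 4. Bump = 40. G_7 = 39.
G_7 = 39. HB_12(39) = 3·12 + 3. Bump = 42. G_8 = 41.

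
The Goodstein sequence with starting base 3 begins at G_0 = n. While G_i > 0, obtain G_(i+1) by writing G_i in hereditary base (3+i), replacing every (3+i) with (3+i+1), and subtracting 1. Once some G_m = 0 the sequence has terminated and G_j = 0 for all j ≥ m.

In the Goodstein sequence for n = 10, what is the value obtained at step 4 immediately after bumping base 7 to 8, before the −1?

10 —HB3→ 3^2 + 1 —bump→ 4^2 + 1 = 17 —(−1)→ 16
16 —HB4→ 4^2 —bump→ 5^2 = 25 —(−1)→ 24
24 —HB5→ 4·5 + 4 —bump→ 4·6 + 4 = 28 —(−1)→ 27
27 —HB6→ 4·6 + 3 —bump→ 4·7 + 3 = 31 —(−1)→ 30

34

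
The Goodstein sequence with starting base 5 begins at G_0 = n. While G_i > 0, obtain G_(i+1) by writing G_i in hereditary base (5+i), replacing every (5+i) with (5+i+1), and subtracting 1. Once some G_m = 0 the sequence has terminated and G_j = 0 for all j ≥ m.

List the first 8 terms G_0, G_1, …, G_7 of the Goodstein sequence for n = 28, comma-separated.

base 5: 28 = 5^2 + 3; at 6: 6^2 + 3 = 39; next = 38
base 6: 38 = 6^2 + 2; at 7: 7^2 + 2 = 51; next = 50
base 7: 50 = 7^2 + 1; at 8: 8^2 + 1 = 65; next = 64
base 8: 64 = 8^2; at 9: 9^2 = 81; next = 80
base 9: 80 = 8·9 + 8; at 10: 8·10 + 8 = 88; next = 87
base 10: 87 = 8·10 + 7; at 11: 8·11 + 7 = 95; next = 94
base 11: 94 = 8·11 + 6; at 12: 8·12 + 6 = 102; next = 101

28, 38, 50, 64, 80, 87, 94, 101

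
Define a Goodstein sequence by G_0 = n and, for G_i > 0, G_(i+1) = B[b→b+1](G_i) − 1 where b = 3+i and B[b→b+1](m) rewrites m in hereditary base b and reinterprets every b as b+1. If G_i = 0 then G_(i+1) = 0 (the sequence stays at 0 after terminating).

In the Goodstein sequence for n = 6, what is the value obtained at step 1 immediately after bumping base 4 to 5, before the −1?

8

G_0 = 6. HB_3(6) = 2·3. Bump = 8. G_1 = 7.
G_1 = 7. HB_4(7) = 4 + 3. Bump = 8. G_2 = 7.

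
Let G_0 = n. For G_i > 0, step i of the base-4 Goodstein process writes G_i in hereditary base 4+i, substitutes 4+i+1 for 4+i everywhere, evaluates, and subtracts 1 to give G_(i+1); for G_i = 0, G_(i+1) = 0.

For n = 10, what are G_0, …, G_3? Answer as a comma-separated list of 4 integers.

10, 11, 12, 13

i=0: 10 = 2·4 + 2 (b=4); 4→5: 2·5 + 2 = 12; 12−1 = 11
i=1: 11 = 2·5 + 1 (b=5); 5→6: 2·6 + 1 = 13; 13−1 = 12
i=2: 12 = 2·6 (b=6); 6→7: 2·7 = 14; 14−1 = 13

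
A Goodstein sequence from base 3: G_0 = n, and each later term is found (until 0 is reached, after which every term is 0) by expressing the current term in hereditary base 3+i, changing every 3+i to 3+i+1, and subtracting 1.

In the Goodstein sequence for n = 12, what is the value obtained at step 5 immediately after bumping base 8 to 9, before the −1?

70

i=0: 12 = 3^2 + 3 (b=3); 3→4: 4^2 + 4 = 20; 20−1 = 19
i=1: 19 = 4^2 + 3 (b=4); 4→5: 5^2 + 3 = 28; 28−1 = 27
i=2: 27 = 5^2 + 2 (b=5); 5→6: 6^2 + 2 = 38; 38−1 = 37
i=3: 37 = 6^2 + 1 (b=6); 6→7: 7^2 + 1 = 50; 50−1 = 49
i=4: 49 = 7^2 (b=7); 7→8: 8^2 = 64; 64−1 = 63
i=5: 63 = 7·8 + 7 (b=8); 8→9: 7·9 + 7 = 70; 70−1 = 69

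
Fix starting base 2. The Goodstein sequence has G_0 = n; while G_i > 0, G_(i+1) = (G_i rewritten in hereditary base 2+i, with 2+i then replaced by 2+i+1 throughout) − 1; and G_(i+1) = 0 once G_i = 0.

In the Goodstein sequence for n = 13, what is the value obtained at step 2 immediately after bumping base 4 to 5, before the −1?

16093

base 2: 13 = 2^(2 + 1) + 2^2 + 1; at 3: 3^(3 + 1) + 3^3 + 1 = 109; next = 108
base 3: 108 = 3^(3 + 1) + 3^3; at 4: 4^(4 + 1) + 4^4 = 1280; next = 1279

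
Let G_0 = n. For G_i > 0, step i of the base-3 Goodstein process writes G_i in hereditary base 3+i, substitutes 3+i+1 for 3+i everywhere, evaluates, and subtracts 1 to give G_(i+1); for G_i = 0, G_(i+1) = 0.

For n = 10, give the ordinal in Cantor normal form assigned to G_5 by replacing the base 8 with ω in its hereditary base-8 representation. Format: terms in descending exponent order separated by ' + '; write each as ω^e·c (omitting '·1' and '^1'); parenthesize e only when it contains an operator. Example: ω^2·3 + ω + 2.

ω·4 + 1

G_0 = 10. HB_3(10) = 3^2 + 1. Bump = 17. G_1 = 16.
G_1 = 16. HB_4(16) = 4^2. Bump = 25. G_2 = 24.
G_2 = 24. HB_5(24) = 4·5 + 4. Bump = 28. G_3 = 27.
G_3 = 27. HB_6(27) = 4·6 + 3. Bump = 31. G_4 = 30.
G_4 = 30. HB_7(30) = 4·7 + 2. Bump = 34. G_5 = 33.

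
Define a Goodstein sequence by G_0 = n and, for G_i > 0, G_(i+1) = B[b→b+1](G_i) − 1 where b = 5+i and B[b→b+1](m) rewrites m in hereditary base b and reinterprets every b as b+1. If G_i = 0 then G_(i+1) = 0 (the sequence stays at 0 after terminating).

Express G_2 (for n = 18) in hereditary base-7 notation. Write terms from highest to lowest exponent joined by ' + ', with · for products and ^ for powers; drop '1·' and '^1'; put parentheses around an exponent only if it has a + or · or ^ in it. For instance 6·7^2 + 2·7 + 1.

3·7 + 1

G_0=18  [base 5] 3·5 + 3  →[5↦6]→  3·6 + 3 = 21  −1 ⇒ G_1=20
G_1=20  [base 6] 3·6 + 2  →[6↦7]→  3·7 + 2 = 23  −1 ⇒ G_2=22
G_2=22  [base 7] 3·7 + 1  →[7↦8]→  3·8 + 1 = 25  −1 ⇒ G_3=24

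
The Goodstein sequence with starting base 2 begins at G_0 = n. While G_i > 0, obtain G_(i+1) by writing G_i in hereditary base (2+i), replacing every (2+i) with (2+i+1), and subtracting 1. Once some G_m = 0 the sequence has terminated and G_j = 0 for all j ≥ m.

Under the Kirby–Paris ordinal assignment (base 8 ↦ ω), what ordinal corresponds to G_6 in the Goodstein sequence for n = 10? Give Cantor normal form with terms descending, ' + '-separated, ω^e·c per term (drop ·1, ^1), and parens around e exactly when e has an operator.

ω^ω·5 + ω^5·5 + ω^4·5 + ω^3·5 + ω^2·5 + ω·5 + 3

G_0=10  [base 2] 2^(2 + 1) + 2  →[2↦3]→  3^(3 + 1) + 3 = 84  −1 ⇒ G_1=83
G_1=83  [base 3] 3^(3 + 1) + 2  →[3↦4]→  4^(4 + 1) + 2 = 1026  −1 ⇒ G_2=1025
G_2=1025  [base 4] 4^(4 + 1) + 1  →[4↦5]→  5^(5 + 1) + 1 = 15626  −1 ⇒ G_3=15625
G_3=15625  [base 5] 5^(5 + 1)  →[5↦6]→  6^(6 + 1) = 279936  −1 ⇒ G_4=279935
G_4=279935  [base 6] 5·6^6 + 5·6^5 + 5·6^4 + 5·6^3 + 5·6^2 + 5·6 + 5  →[6↦7]→  5·7^7 + 5·7^5 + 5·7^4 + 5·7^3 + 5·7^2 + 5·7 + 5 = 4215755  −1 ⇒ G_5=4215754
G_5=4215754  [base 7] 5·7^7 + 5·7^5 + 5·7^4 + 5·7^3 + 5·7^2 + 5·7 + 4  →[7↦8]→  5·8^8 + 5·8^5 + 5·8^4 + 5·8^3 + 5·8^2 + 5·8 + 4 = 84073324  −1 ⇒ G_6=84073323
G_6=84073323  [base 8] 5·8^8 + 5·8^5 + 5·8^4 + 5·8^3 + 5·8^2 + 5·8 + 3  →[8↦9]→  5·9^9 + 5·9^5 + 5·9^4 + 5·9^3 + 5·9^2 + 5·9 + 3 = 1937434593  −1 ⇒ G_7=1937434592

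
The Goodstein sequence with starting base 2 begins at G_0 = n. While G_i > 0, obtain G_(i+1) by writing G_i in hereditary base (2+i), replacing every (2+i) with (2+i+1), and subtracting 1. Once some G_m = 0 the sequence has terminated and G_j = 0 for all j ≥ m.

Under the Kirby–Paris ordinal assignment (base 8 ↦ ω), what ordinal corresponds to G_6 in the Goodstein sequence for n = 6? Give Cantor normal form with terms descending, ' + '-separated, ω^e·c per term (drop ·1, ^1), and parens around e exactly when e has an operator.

(0) 6|_2 = 2^2 + 2 ↦ 3^3 + 3|_3 = 30 ⇒ 29
(1) 29|_3 = 3^3 + 2 ↦ 4^4 + 2|_4 = 258 ⇒ 257
(2) 257|_4 = 4^4 + 1 ↦ 5^5 + 1|_5 = 3126 ⇒ 3125
(3) 3125|_5 = 5^5 ↦ 6^6|_6 = 46656 ⇒ 46655
(4) 46655|_6 = 5·6^5 + 5·6^4 + 5·6^3 + 5·6^2 + 5·6 + 5 ↦ 5·7^5 + 5·7^4 + 5·7^3 + 5·7^2 + 5·7 + 5|_7 = 98040 ⇒ 98039
(5) 98039|_7 = 5·7^5 + 5·7^4 + 5·7^3 + 5·7^2 + 5·7 + 4 ↦ 5·8^5 + 5·8^4 + 5·8^3 + 5·8^2 + 5·8 + 4|_8 = 187244 ⇒ 187243
(6) 187243|_8 = 5·8^5 + 5·8^4 + 5·8^3 + 5·8^2 + 5·8 + 3 ↦ 5·9^5 + 5·9^4 + 5·9^3 + 5·9^2 + 5·9 + 3|_9 = 332148 ⇒ 332147

ω^5·5 + ω^4·5 + ω^3·5 + ω^2·5 + ω·5 + 3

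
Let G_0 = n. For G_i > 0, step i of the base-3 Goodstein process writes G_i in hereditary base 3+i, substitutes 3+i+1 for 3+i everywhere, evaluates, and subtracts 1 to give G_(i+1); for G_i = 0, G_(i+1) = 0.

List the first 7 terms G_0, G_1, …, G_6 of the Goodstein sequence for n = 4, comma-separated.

4, 4, 4, 3, 2, 1, 0

4 —HB3→ 3 + 1 —bump→ 4 + 1 = 5 —(−1)→ 4
4 —HB4→ 4 —bump→ 5 = 5 —(−1)→ 4
4 —HB5→ 4 —bump→ 4 = 4 —(−1)→ 3
3 —HB6→ 3 —bump→ 3 = 3 —(−1)→ 2
2 —HB7→ 2 —bump→ 2 = 2 —(−1)→ 1
1 —HB8→ 1 —bump→ 1 = 1 —(−1)→ 0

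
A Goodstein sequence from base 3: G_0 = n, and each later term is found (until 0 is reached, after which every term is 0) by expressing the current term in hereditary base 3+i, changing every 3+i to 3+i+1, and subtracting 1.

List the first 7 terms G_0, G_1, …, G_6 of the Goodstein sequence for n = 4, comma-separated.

i=0: 4 = 3 + 1 (b=3); 3→4: 4 + 1 = 5; 5−1 = 4
i=1: 4 = 4 (b=4); 4→5: 5 = 5; 5−1 = 4
i=2: 4 = 4 (b=5); 5→6: 4 = 4; 4−1 = 3
i=3: 3 = 3 (b=6); 6→7: 3 = 3; 3−1 = 2
i=4: 2 = 2 (b=7); 7→8: 2 = 2; 2−1 = 1
i=5: 1 = 1 (b=8); 8→9: 1 = 1; 1−1 = 0

4, 4, 4, 3, 2, 1, 0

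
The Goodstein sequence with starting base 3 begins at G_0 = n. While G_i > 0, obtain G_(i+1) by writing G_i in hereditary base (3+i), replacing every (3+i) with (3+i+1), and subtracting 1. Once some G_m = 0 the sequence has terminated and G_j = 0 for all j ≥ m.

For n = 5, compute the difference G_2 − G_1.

G_0 = 5. HB_3(5) = 3 + 2. Bump = 6. G_1 = 5.
G_1 = 5. HB_4(5) = 4 + 1. Bump = 6. G_2 = 5.

0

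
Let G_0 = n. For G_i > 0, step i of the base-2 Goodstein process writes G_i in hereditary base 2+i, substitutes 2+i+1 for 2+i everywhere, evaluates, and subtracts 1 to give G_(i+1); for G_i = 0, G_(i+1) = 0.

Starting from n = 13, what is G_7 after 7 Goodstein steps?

(0) 13|_2 = 2^(2 + 1) + 2^2 + 1 ↦ 3^(3 + 1) + 3^3 + 1|_3 = 109 ⇒ 108
(1) 108|_3 = 3^(3 + 1) + 3^3 ↦ 4^(4 + 1) + 4^4|_4 = 1280 ⇒ 1279
(2) 1279|_4 = 4^(4 + 1) + 3·4^3 + 3·4^2 + 3·4 + 3 ↦ 5^(5 + 1) + 3·5^3 + 3·5^2 + 3·5 + 3|_5 = 16093 ⇒ 16092
(3) 16092|_5 = 5^(5 + 1) + 3·5^3 + 3·5^2 + 3·5 + 2 ↦ 6^(6 + 1) + 3·6^3 + 3·6^2 + 3·6 + 2|_6 = 280712 ⇒ 280711
(4) 280711|_6 = 6^(6 + 1) + 3·6^3 + 3·6^2 + 3·6 + 1 ↦ 7^(7 + 1) + 3·7^3 + 3·7^2 + 3·7 + 1|_7 = 5765999 ⇒ 5765998
(5) 5765998|_7 = 7^(7 + 1) + 3·7^3 + 3·7^2 + 3·7 ↦ 8^(8 + 1) + 3·8^3 + 3·8^2 + 3·8|_8 = 134219480 ⇒ 134219479
(6) 134219479|_8 = 8^(8 + 1) + 3·8^3 + 3·8^2 + 2·8 + 7 ↦ 9^(9 + 1) + 3·9^3 + 3·9^2 + 2·9 + 7|_9 = 3486786856 ⇒ 3486786855
(7) 3486786855|_9 = 9^(9 + 1) + 3·9^3 + 3·9^2 + 2·9 + 6 ↦ 10^(10 + 1) + 3·10^3 + 3·10^2 + 2·10 + 6|_10 = 100000003326 ⇒ 100000003325

3486786855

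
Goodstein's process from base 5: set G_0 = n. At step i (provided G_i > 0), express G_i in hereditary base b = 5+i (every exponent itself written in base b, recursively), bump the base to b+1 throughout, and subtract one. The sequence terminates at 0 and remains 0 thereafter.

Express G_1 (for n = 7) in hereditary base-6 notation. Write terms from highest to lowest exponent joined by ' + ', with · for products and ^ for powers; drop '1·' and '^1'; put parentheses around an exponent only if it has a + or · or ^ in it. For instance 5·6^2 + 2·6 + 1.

6 + 1

(0) 7|_5 = 5 + 2 ↦ 6 + 2|_6 = 8 ⇒ 7
(1) 7|_6 = 6 + 1 ↦ 7 + 1|_7 = 8 ⇒ 7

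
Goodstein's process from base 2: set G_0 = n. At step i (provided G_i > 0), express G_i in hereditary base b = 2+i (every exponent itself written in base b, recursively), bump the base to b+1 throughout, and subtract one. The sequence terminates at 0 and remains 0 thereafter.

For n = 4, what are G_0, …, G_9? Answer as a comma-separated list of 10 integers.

4, 26, 41, 60, 83, 109, 139, 173, 211, 253

4 —HB2→ 2^2 —bump→ 3^3 = 27 —(−1)→ 26
26 —HB3→ 2·3^2 + 2·3 + 2 —bump→ 2·4^2 + 2·4 + 2 = 42 —(−1)→ 41
41 —HB4→ 2·4^2 + 2·4 + 1 —bump→ 2·5^2 + 2·5 + 1 = 61 —(−1)→ 60
60 —HB5→ 2·5^2 + 2·5 —bump→ 2·6^2 + 2·6 = 84 —(−1)→ 83
83 —HB6→ 2·6^2 + 6 + 5 —bump→ 2·7^2 + 7 + 5 = 110 —(−1)→ 109
109 —HB7→ 2·7^2 + 7 + 4 —bump→ 2·8^2 + 8 + 4 = 140 —(−1)→ 139
139 —HB8→ 2·8^2 + 8 + 3 —bump→ 2·9^2 + 9 + 3 = 174 —(−1)→ 173
173 —HB9→ 2·9^2 + 9 + 2 —bump→ 2·10^2 + 10 + 2 = 212 —(−1)→ 211
211 —HB10→ 2·10^2 + 10 + 1 —bump→ 2·11^2 + 11 + 1 = 254 —(−1)→ 253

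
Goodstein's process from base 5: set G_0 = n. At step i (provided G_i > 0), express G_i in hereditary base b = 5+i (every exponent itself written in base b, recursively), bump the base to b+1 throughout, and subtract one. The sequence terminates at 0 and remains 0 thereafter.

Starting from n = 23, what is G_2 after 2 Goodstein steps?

29

step 0: 23 = 4·5 + 3; sub 6 for 5: 4·6 + 3; = 27; G_1 = 27−1 = 26
step 1: 26 = 4·6 + 2; sub 7 for 6: 4·7 + 2; = 30; G_2 = 30−1 = 29
step 2: 29 = 4·7 + 1; sub 8 for 7: 4·8 + 1; = 33; G_3 = 33−1 = 32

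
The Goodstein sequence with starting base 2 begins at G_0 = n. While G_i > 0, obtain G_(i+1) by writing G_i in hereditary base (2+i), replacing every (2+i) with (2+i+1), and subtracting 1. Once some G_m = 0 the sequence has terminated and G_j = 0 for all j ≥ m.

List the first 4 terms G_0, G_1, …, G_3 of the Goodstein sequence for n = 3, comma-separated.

[0] 3 ≡ 2 + 1 (base 2). Lift 3: 4. −1: 3.
[1] 3 ≡ 3 (base 3). Lift 4: 4. −1: 3.
[2] 3 ≡ 3 (base 4). Lift 5: 3. −1: 2.

3, 3, 3, 2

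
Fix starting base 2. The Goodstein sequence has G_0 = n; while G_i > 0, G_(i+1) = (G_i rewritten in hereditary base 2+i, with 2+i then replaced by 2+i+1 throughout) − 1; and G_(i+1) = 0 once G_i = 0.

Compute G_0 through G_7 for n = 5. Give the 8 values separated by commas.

5, 27, 255, 467, 775, 1197, 1751, 2454

G_0 = 5. HB_2(5) = 2^2 + 1. Bump = 28. G_1 = 27.
G_1 = 27. HB_3(27) = 3^3. Bump = 256. G_2 = 255.
G_2 = 255. HB_4(255) = 3·4^3 + 3·4^2 + 3·4 + 3. Bump = 468. G_3 = 467.
G_3 = 467. HB_5(467) = 3·5^3 + 3·5^2 + 3·5 + 2. Bump = 776. G_4 = 775.
G_4 = 775. HB_6(775) = 3·6^3 + 3·6^2 + 3·6 + 1. Bump = 1198. G_5 = 1197.
G_5 = 1197. HB_7(1197) = 3·7^3 + 3·7^2 + 3·7. Bump = 1752. G_6 = 1751.
G_6 = 1751. HB_8(1751) = 3·8^3 + 3·8^2 + 2·8 + 7. Bump = 2455. G_7 = 2454.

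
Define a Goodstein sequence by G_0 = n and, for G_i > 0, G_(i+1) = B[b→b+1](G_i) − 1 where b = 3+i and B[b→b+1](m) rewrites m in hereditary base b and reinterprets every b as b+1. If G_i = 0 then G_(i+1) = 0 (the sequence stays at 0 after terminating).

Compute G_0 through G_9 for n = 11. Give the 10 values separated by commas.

i=0: 11 = 3^2 + 2 (b=3); 3→4: 4^2 + 2 = 18; 18−1 = 17
i=1: 17 = 4^2 + 1 (b=4); 4→5: 5^2 + 1 = 26; 26−1 = 25
i=2: 25 = 5^2 (b=5); 5→6: 6^2 = 36; 36−1 = 35
i=3: 35 = 5·6 + 5 (b=6); 6→7: 5·7 + 5 = 40; 40−1 = 39
i=4: 39 = 5·7 + 4 (b=7); 7→8: 5·8 + 4 = 44; 44−1 = 43
i=5: 43 = 5·8 + 3 (b=8); 8→9: 5·9 + 3 = 48; 48−1 = 47
i=6: 47 = 5·9 + 2 (b=9); 9→10: 5·10 + 2 = 52; 52−1 = 51
i=7: 51 = 5·10 + 1 (b=10); 10→11: 5·11 + 1 = 56; 56−1 = 55
i=8: 55 = 5·11 (b=11); 11→12: 5·12 = 60; 60−1 = 59

11, 17, 25, 35, 39, 43, 47, 51, 55, 59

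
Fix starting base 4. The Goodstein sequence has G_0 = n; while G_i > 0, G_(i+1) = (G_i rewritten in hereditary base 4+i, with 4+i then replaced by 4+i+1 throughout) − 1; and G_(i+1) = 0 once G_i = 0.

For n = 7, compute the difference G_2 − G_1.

0

base 4: 7 = 4 + 3; at 5: 5 + 3 = 8; next = 7
base 5: 7 = 5 + 2; at 6: 6 + 2 = 8; next = 7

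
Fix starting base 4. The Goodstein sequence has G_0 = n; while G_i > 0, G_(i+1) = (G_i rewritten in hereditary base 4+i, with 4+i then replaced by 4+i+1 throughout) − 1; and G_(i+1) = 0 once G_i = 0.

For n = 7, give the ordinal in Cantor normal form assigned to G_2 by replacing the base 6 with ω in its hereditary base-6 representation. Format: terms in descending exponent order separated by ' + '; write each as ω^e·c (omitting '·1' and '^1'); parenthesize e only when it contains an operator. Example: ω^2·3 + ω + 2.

7 —HB4→ 4 + 3 —bump→ 5 + 3 = 8 —(−1)→ 7
7 —HB5→ 5 + 2 —bump→ 6 + 2 = 8 —(−1)→ 7
7 —HB6→ 6 + 1 —bump→ 7 + 1 = 8 —(−1)→ 7

ω + 1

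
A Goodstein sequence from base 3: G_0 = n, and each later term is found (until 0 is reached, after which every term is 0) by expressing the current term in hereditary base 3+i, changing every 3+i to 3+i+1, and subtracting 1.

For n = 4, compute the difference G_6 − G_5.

-1

G_0 = 4. HB_3(4) = 3 + 1. Bump = 5. G_1 = 4.
G_1 = 4. HB_4(4) = 4. Bump = 5. G_2 = 4.
G_2 = 4. HB_5(4) = 4. Bump = 4. G_3 = 3.
G_3 = 3. HB_6(3) = 3. Bump = 3. G_4 = 2.
G_4 = 2. HB_7(2) = 2. Bump = 2. G_5 = 1.
G_5 = 1. HB_8(1) = 1. Bump = 1. G_6 = 0.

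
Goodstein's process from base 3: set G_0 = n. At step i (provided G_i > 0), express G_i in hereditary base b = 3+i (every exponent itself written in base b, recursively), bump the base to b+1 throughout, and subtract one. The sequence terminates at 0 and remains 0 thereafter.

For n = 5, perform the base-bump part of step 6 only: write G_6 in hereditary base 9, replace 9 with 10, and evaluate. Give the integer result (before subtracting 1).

[0] 5 ≡ 3 + 2 (base 3). Lift 4: 6. −1: 5.
[1] 5 ≡ 4 + 1 (base 4). Lift 5: 6. −1: 5.
[2] 5 ≡ 5 (base 5). Lift 6: 6. −1: 5.
[3] 5 ≡ 5 (base 6). Lift 7: 5. −1: 4.
[4] 4 ≡ 4 (base 7). Lift 8: 4. −1: 3.
[5] 3 ≡ 3 (base 8). Lift 9: 3. −1: 2.

2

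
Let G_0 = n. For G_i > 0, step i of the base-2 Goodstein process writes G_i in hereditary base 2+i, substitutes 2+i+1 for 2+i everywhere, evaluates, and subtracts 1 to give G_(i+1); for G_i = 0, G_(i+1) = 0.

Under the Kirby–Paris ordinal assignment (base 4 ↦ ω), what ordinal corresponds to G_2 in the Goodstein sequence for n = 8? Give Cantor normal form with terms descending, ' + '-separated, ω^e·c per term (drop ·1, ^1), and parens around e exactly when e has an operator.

base 2: 8 = 2^(2 + 1); at 3: 3^(3 + 1) = 81; next = 80
base 3: 80 = 2·3^3 + 2·3^2 + 2·3 + 2; at 4: 2·4^4 + 2·4^2 + 2·4 + 2 = 554; next = 553
base 4: 553 = 2·4^4 + 2·4^2 + 2·4 + 1; at 5: 2·5^5 + 2·5^2 + 2·5 + 1 = 6311; next = 6310

ω^ω·2 + ω^2·2 + ω·2 + 1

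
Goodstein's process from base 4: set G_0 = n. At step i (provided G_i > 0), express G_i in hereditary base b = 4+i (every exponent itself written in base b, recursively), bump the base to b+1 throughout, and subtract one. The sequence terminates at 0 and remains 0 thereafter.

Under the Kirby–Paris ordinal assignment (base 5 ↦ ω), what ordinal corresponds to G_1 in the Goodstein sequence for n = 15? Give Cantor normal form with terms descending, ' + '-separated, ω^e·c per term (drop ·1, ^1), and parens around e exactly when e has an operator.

ω·3 + 2

G_0=15  [base 4] 3·4 + 3  →[4↦5]→  3·5 + 3 = 18  −1 ⇒ G_1=17
G_1=17  [base 5] 3·5 + 2  →[5↦6]→  3·6 + 2 = 20  −1 ⇒ G_2=19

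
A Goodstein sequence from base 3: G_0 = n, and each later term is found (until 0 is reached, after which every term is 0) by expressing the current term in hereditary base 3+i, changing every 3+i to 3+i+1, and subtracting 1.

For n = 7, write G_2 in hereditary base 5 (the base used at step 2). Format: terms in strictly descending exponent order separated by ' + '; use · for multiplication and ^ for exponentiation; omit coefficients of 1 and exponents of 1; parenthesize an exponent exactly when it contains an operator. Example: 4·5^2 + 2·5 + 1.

5 + 4

[0] 7 ≡ 2·3 + 1 (base 3). Lift 4: 9. −1: 8.
[1] 8 ≡ 2·4 (base 4). Lift 5: 10. −1: 9.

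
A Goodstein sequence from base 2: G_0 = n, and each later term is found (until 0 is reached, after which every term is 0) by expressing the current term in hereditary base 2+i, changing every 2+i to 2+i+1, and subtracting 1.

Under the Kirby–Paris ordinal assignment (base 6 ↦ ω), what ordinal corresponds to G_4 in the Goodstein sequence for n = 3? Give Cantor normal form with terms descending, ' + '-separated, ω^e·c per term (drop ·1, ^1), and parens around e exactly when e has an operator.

G_0 = 3. HB_2(3) = 2 + 1. Bump = 4. G_1 = 3.
G_1 = 3. HB_3(3) = 3. Bump = 4. G_2 = 3.
G_2 = 3. HB_4(3) = 3. Bump = 3. G_3 = 2.
G_3 = 2. HB_5(2) = 2. Bump = 2. G_4 = 1.

1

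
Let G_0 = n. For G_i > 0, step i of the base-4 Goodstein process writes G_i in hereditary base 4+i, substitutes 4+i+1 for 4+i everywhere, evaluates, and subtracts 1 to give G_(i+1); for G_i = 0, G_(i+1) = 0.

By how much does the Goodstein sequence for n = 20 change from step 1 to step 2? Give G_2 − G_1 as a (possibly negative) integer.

10

G_0=20  [base 4] 4^2 + 4  →[4↦5]→  5^2 + 5 = 30  −1 ⇒ G_1=29
G_1=29  [base 5] 5^2 + 4  →[5↦6]→  6^2 + 4 = 40  −1 ⇒ G_2=39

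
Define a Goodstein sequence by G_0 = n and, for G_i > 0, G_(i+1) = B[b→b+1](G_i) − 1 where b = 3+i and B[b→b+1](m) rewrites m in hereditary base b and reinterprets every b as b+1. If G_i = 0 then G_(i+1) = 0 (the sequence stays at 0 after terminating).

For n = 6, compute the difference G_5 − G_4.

0

step 0: 6 = 2·3; sub 4 for 3: 2·4; = 8; G_1 = 8−1 = 7
step 1: 7 = 4 + 3; sub 5 for 4: 5 + 3; = 8; G_2 = 8−1 = 7
step 2: 7 = 5 + 2; sub 6 for 5: 6 + 2; = 8; G_3 = 8−1 = 7
step 3: 7 = 6 + 1; sub 7 for 6: 7 + 1; = 8; G_4 = 8−1 = 7
step 4: 7 = 7; sub 8 for 7: 8; = 8; G_5 = 8−1 = 7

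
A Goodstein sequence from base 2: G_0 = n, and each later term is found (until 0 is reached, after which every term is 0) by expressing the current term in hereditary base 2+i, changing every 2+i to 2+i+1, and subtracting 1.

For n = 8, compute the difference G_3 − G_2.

step 0: 8 = 2^(2 + 1); sub 3 for 2: 3^(3 + 1); = 81; G_1 = 81−1 = 80
step 1: 80 = 2·3^3 + 2·3^2 + 2·3 + 2; sub 4 for 3: 2·4^4 + 2·4^2 + 2·4 + 2; = 554; G_2 = 554−1 = 553
step 2: 553 = 2·4^4 + 2·4^2 + 2·4 + 1; sub 5 for 4: 2·5^5 + 2·5^2 + 2·5 + 1; = 6311; G_3 = 6311−1 = 6310

5757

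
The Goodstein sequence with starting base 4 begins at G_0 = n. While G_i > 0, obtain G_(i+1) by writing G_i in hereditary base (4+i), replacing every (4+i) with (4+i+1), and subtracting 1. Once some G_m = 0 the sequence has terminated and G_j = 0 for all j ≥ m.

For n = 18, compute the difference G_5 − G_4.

[0] 18 ≡ 4^2 + 2 (base 4). Lift 5: 27. −1: 26.
[1] 26 ≡ 5^2 + 1 (base 5). Lift 6: 37. −1: 36.
[2] 36 ≡ 6^2 (base 6). Lift 7: 49. −1: 48.
[3] 48 ≡ 6·7 + 6 (base 7). Lift 8: 54. −1: 53.
[4] 53 ≡ 6·8 + 5 (base 8). Lift 9: 59. −1: 58.

5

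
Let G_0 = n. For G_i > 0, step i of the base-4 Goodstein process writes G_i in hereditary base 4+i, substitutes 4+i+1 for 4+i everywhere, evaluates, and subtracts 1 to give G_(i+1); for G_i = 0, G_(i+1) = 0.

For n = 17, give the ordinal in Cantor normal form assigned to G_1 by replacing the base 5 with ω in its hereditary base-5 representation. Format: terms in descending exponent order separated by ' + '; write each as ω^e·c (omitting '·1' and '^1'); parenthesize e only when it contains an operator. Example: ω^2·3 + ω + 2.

(0) 17|_4 = 4^2 + 1 ↦ 5^2 + 1|_5 = 26 ⇒ 25
(1) 25|_5 = 5^2 ↦ 6^2|_6 = 36 ⇒ 35

ω^2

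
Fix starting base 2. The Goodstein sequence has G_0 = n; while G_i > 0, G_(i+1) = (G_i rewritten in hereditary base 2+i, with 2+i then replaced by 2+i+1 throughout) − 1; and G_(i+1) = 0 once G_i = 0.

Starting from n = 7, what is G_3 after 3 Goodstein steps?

3127

base 2: 7 = 2^2 + 2 + 1; at 3: 3^3 + 3 + 1 = 31; next = 30
base 3: 30 = 3^3 + 3; at 4: 4^4 + 4 = 260; next = 259
base 4: 259 = 4^4 + 3; at 5: 5^5 + 3 = 3128; next = 3127
base 5: 3127 = 5^5 + 2; at 6: 6^6 + 2 = 46658; next = 46657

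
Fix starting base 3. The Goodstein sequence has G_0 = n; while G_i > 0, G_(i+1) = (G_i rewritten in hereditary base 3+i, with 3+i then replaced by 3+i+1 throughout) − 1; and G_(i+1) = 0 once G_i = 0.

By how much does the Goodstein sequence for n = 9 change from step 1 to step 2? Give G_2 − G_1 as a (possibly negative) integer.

2

base 3: 9 = 3^2; at 4: 4^2 = 16; next = 15
base 4: 15 = 3·4 + 3; at 5: 3·5 + 3 = 18; next = 17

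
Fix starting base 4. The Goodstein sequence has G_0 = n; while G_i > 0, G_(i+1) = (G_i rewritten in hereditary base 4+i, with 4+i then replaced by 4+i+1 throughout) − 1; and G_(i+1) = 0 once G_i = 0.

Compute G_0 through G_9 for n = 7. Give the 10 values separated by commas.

7, 7, 7, 7, 7, 6, 5, 4, 3, 2

(0) 7|_4 = 4 + 3 ↦ 5 + 3|_5 = 8 ⇒ 7
(1) 7|_5 = 5 + 2 ↦ 6 + 2|_6 = 8 ⇒ 7
(2) 7|_6 = 6 + 1 ↦ 7 + 1|_7 = 8 ⇒ 7
(3) 7|_7 = 7 ↦ 8|_8 = 8 ⇒ 7
(4) 7|_8 = 7 ↦ 7|_9 = 7 ⇒ 6
(5) 6|_9 = 6 ↦ 6|_10 = 6 ⇒ 5
(6) 5|_10 = 5 ↦ 5|_11 = 5 ⇒ 4
(7) 4|_11 = 4 ↦ 4|_12 = 4 ⇒ 3
(8) 3|_12 = 3 ↦ 3|_13 = 3 ⇒ 2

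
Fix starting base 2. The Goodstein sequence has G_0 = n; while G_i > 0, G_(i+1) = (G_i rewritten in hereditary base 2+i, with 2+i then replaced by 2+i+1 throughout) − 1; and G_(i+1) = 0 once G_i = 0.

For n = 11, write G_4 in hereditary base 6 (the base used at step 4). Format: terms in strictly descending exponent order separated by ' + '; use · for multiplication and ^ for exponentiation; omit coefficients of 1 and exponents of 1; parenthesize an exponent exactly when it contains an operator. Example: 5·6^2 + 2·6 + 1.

6^(6 + 1) + 1

(0) 11|_2 = 2^(2 + 1) + 2 + 1 ↦ 3^(3 + 1) + 3 + 1|_3 = 85 ⇒ 84
(1) 84|_3 = 3^(3 + 1) + 3 ↦ 4^(4 + 1) + 4|_4 = 1028 ⇒ 1027
(2) 1027|_4 = 4^(4 + 1) + 3 ↦ 5^(5 + 1) + 3|_5 = 15628 ⇒ 15627
(3) 15627|_5 = 5^(5 + 1) + 2 ↦ 6^(6 + 1) + 2|_6 = 279938 ⇒ 279937
(4) 279937|_6 = 6^(6 + 1) + 1 ↦ 7^(7 + 1) + 1|_7 = 5764802 ⇒ 5764801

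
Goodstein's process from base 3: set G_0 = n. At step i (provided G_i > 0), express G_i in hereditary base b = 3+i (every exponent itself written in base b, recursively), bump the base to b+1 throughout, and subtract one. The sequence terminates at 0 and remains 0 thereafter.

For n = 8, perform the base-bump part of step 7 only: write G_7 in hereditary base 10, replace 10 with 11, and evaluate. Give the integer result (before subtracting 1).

step 0: 8 = 2·3 + 2; sub 4 for 3: 2·4 + 2; = 10; G_1 = 10−1 = 9
step 1: 9 = 2·4 + 1; sub 5 for 4: 2·5 + 1; = 11; G_2 = 11−1 = 10
step 2: 10 = 2·5; sub 6 for 5: 2·6; = 12; G_3 = 12−1 = 11
step 3: 11 = 6 + 5; sub 7 for 6: 7 + 5; = 12; G_4 = 12−1 = 11
step 4: 11 = 7 + 4; sub 8 for 7: 8 + 4; = 12; G_5 = 12−1 = 11
step 5: 11 = 8 + 3; sub 9 for 8: 9 + 3; = 12; G_6 = 12−1 = 11
step 6: 11 = 9 + 2; sub 10 for 9: 10 + 2; = 12; G_7 = 12−1 = 11

12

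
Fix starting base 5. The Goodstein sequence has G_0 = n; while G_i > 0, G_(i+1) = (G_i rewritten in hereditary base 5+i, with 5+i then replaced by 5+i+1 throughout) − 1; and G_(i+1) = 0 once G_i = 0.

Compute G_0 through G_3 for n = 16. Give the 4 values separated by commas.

G_0=16  [base 5] 3·5 + 1  →[5↦6]→  3·6 + 1 = 19  −1 ⇒ G_1=18
G_1=18  [base 6] 3·6  →[6↦7]→  3·7 = 21  −1 ⇒ G_2=20
G_2=20  [base 7] 2·7 + 6  →[7↦8]→  2·8 + 6 = 22  −1 ⇒ G_3=21

16, 18, 20, 21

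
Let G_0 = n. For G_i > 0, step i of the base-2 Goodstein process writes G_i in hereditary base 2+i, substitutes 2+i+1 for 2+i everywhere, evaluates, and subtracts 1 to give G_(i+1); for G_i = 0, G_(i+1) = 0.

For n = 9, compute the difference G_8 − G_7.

step 0: 9 = 2^(2 + 1) + 1; sub 3 for 2: 3^(3 + 1) + 1; = 82; G_1 = 82−1 = 81
step 1: 81 = 3^(3 + 1); sub 4 for 3: 4^(4 + 1); = 1024; G_2 = 1024−1 = 1023
step 2: 1023 = 3·4^4 + 3·4^3 + 3·4^2 + 3·4 + 3; sub 5 for 4: 3·5^5 + 3·5^3 + 3·5^2 + 3·5 + 3; = 9843; G_3 = 9843−1 = 9842
step 3: 9842 = 3·5^5 + 3·5^3 + 3·5^2 + 3·5 + 2; sub 6 for 5: 3·6^6 + 3·6^3 + 3·6^2 + 3·6 + 2; = 140744; G_4 = 140744−1 = 140743
step 4: 140743 = 3·6^6 + 3·6^3 + 3·6^2 + 3·6 + 1; sub 7 for 6: 3·7^7 + 3·7^3 + 3·7^2 + 3·7 + 1; = 2471827; G_5 = 2471827−1 = 2471826
step 5: 2471826 = 3·7^7 + 3·7^3 + 3·7^2 + 3·7; sub 8 for 7: 3·8^8 + 3·8^3 + 3·8^2 + 3·8; = 50333400; G_6 = 50333400−1 = 50333399
step 6: 50333399 = 3·8^8 + 3·8^3 + 3·8^2 + 2·8 + 7; sub 9 for 8: 3·9^9 + 3·9^3 + 3·9^2 + 2·9 + 7; = 1162263922; G_7 = 1162263922−1 = 1162263921
step 7: 1162263921 = 3·9^9 + 3·9^3 + 3·9^2 + 2·9 + 6; sub 10 for 9: 3·10^10 + 3·10^3 + 3·10^2 + 2·10 + 6; = 30000003326; G_8 = 30000003326−1 = 30000003325

28837739404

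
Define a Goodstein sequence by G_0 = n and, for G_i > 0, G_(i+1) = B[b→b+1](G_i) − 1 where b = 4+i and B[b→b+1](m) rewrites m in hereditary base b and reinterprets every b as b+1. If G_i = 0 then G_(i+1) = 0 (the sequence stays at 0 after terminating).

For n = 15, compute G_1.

(0) 15|_4 = 3·4 + 3 ↦ 3·5 + 3|_5 = 18 ⇒ 17
(1) 17|_5 = 3·5 + 2 ↦ 3·6 + 2|_6 = 20 ⇒ 19

17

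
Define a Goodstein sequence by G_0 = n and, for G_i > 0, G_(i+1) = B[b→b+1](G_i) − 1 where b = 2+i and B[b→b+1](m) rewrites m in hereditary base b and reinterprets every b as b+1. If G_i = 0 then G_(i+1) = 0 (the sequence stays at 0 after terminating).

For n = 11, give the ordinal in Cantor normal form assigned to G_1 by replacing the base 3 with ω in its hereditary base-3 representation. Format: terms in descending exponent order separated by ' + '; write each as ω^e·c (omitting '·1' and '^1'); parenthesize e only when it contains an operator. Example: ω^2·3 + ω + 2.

ω^(ω + 1) + ω

base 2: 11 = 2^(2 + 1) + 2 + 1; at 3: 3^(3 + 1) + 3 + 1 = 85; next = 84
base 3: 84 = 3^(3 + 1) + 3; at 4: 4^(4 + 1) + 4 = 1028; next = 1027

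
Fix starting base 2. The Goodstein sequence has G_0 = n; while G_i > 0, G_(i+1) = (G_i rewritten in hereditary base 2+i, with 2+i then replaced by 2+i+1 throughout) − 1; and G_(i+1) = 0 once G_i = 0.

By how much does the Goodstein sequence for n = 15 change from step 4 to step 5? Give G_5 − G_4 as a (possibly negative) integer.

6261751

G_0=15  [base 2] 2^(2 + 1) + 2^2 + 2 + 1  →[2↦3]→  3^(3 + 1) + 3^3 + 3 + 1 = 112  −1 ⇒ G_1=111
G_1=111  [base 3] 3^(3 + 1) + 3^3 + 3  →[3↦4]→  4^(4 + 1) + 4^4 + 4 = 1284  −1 ⇒ G_2=1283
G_2=1283  [base 4] 4^(4 + 1) + 4^4 + 3  →[4↦5]→  5^(5 + 1) + 5^5 + 3 = 18753  −1 ⇒ G_3=18752
G_3=18752  [base 5] 5^(5 + 1) + 5^5 + 2  →[5↦6]→  6^(6 + 1) + 6^6 + 2 = 326594  −1 ⇒ G_4=326593
G_4=326593  [base 6] 6^(6 + 1) + 6^6 + 1  →[6↦7]→  7^(7 + 1) + 7^7 + 1 = 6588345  −1 ⇒ G_5=6588344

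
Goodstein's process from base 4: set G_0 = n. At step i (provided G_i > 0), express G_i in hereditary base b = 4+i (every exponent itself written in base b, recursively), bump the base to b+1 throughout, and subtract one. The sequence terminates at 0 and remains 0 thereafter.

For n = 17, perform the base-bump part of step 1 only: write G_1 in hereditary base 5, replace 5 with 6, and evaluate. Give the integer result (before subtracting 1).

base 4: 17 = 4^2 + 1; at 5: 5^2 + 1 = 26; next = 25
base 5: 25 = 5^2; at 6: 6^2 = 36; next = 35

36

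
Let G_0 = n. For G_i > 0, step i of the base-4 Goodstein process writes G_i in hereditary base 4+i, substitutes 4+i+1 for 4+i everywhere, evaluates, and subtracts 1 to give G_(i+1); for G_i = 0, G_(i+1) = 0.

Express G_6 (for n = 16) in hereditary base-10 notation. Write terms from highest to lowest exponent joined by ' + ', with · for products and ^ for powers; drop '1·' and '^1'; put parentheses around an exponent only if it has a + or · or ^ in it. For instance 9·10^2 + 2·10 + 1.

G_0 = 16. HB_4(16) = 4^2. Bump = 25. G_1 = 24.
G_1 = 24. HB_5(24) = 4·5 + 4. Bump = 28. G_2 = 27.
G_2 = 27. HB_6(27) = 4·6 + 3. Bump = 31. G_3 = 30.
G_3 = 30. HB_7(30) = 4·7 + 2. Bump = 34. G_4 = 33.
G_4 = 33. HB_8(33) = 4·8 + 1. Bump = 37. G_5 = 36.
G_5 = 36. HB_9(36) = 4·9. Bump = 40. G_6 = 39.
G_6 = 39. HB_10(39) = 3·10 + 9. Bump = 42. G_7 = 41.

3·10 + 9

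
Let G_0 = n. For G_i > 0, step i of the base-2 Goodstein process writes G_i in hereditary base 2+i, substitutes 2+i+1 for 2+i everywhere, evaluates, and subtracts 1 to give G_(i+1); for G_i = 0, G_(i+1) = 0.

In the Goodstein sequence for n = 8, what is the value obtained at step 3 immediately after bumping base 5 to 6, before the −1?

i=0: 8 = 2^(2 + 1) (b=2); 2→3: 3^(3 + 1) = 81; 81−1 = 80
i=1: 80 = 2·3^3 + 2·3^2 + 2·3 + 2 (b=3); 3→4: 2·4^4 + 2·4^2 + 2·4 + 2 = 554; 554−1 = 553
i=2: 553 = 2·4^4 + 2·4^2 + 2·4 + 1 (b=4); 4→5: 2·5^5 + 2·5^2 + 2·5 + 1 = 6311; 6311−1 = 6310
i=3: 6310 = 2·5^5 + 2·5^2 + 2·5 (b=5); 5→6: 2·6^6 + 2·6^2 + 2·6 = 93396; 93396−1 = 93395

93396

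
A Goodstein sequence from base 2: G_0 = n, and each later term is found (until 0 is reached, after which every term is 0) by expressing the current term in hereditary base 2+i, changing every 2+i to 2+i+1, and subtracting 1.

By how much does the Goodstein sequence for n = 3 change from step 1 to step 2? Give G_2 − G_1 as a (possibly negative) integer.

0

[0] 3 ≡ 2 + 1 (base 2). Lift 3: 4. −1: 3.
[1] 3 ≡ 3 (base 3). Lift 4: 4. −1: 3.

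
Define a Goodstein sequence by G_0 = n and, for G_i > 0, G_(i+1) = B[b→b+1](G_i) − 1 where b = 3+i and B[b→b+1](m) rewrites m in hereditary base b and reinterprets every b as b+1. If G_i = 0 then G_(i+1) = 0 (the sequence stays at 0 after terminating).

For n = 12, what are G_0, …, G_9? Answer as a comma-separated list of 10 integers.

12, 19, 27, 37, 49, 63, 69, 75, 81, 87

[0] 12 ≡ 3^2 + 3 (base 3). Lift 4: 20. −1: 19.
[1] 19 ≡ 4^2 + 3 (base 4). Lift 5: 28. −1: 27.
[2] 27 ≡ 5^2 + 2 (base 5). Lift 6: 38. −1: 37.
[3] 37 ≡ 6^2 + 1 (base 6). Lift 7: 50. −1: 49.
[4] 49 ≡ 7^2 (base 7). Lift 8: 64. −1: 63.
[5] 63 ≡ 7·8 + 7 (base 8). Lift 9: 70. −1: 69.
[6] 69 ≡ 7·9 + 6 (base 9). Lift 10: 76. −1: 75.
[7] 75 ≡ 7·10 + 5 (base 10). Lift 11: 82. −1: 81.
[8] 81 ≡ 7·11 + 4 (base 11). Lift 12: 88. −1: 87.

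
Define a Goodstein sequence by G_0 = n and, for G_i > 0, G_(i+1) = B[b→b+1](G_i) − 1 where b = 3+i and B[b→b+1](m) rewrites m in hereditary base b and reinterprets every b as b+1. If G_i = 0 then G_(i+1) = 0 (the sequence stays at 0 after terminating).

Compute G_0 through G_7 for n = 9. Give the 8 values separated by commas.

G_0 = 9. HB_3(9) = 3^2. Bump = 16. G_1 = 15.
G_1 = 15. HB_4(15) = 3·4 + 3. Bump = 18. G_2 = 17.
G_2 = 17. HB_5(17) = 3·5 + 2. Bump = 20. G_3 = 19.
G_3 = 19. HB_6(19) = 3·6 + 1. Bump = 22. G_4 = 21.
G_4 = 21. HB_7(21) = 3·7. Bump = 24. G_5 = 23.
G_5 = 23. HB_8(23) = 2·8 + 7. Bump = 25. G_6 = 24.
G_6 = 24. HB_9(24) = 2·9 + 6. Bump = 26. G_7 = 25.

9, 15, 17, 19, 21, 23, 24, 25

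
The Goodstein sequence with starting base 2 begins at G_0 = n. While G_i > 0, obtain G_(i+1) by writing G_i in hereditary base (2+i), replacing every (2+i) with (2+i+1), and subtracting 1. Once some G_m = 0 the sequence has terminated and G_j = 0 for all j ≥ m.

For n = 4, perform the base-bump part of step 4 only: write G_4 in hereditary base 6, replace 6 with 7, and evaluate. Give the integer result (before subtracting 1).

110

G_0=4  [base 2] 2^2  →[2↦3]→  3^3 = 27  −1 ⇒ G_1=26
G_1=26  [base 3] 2·3^2 + 2·3 + 2  →[3↦4]→  2·4^2 + 2·4 + 2 = 42  −1 ⇒ G_2=41
G_2=41  [base 4] 2·4^2 + 2·4 + 1  →[4↦5]→  2·5^2 + 2·5 + 1 = 61  −1 ⇒ G_3=60
G_3=60  [base 5] 2·5^2 + 2·5  →[5↦6]→  2·6^2 + 2·6 = 84  −1 ⇒ G_4=83
G_4=83  [base 6] 2·6^2 + 6 + 5  →[6↦7]→  2·7^2 + 7 + 5 = 110  −1 ⇒ G_5=109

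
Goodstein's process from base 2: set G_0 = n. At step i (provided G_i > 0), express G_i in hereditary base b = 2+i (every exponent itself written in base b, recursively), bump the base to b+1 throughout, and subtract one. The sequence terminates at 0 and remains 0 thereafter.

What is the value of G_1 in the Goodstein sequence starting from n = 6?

G_0 = 6. HB_2(6) = 2^2 + 2. Bump = 30. G_1 = 29.
G_1 = 29. HB_3(29) = 3^3 + 2. Bump = 258. G_2 = 257.

29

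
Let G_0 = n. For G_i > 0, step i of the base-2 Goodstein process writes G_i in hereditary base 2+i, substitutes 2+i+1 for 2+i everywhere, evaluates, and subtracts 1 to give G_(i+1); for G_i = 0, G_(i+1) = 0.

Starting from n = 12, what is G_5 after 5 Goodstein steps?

5764910

[0] 12 ≡ 2^(2 + 1) + 2^2 (base 2). Lift 3: 108. −1: 107.
[1] 107 ≡ 3^(3 + 1) + 2·3^2 + 2·3 + 2 (base 3). Lift 4: 1066. −1: 1065.
[2] 1065 ≡ 4^(4 + 1) + 2·4^2 + 2·4 + 1 (base 4). Lift 5: 15686. −1: 15685.
[3] 15685 ≡ 5^(5 + 1) + 2·5^2 + 2·5 (base 5). Lift 6: 280020. −1: 280019.
[4] 280019 ≡ 6^(6 + 1) + 2·6^2 + 6 + 5 (base 6). Lift 7: 5764911. −1: 5764910.
[5] 5764910 ≡ 7^(7 + 1) + 2·7^2 + 7 + 4 (base 7). Lift 8: 134217868. −1: 134217867.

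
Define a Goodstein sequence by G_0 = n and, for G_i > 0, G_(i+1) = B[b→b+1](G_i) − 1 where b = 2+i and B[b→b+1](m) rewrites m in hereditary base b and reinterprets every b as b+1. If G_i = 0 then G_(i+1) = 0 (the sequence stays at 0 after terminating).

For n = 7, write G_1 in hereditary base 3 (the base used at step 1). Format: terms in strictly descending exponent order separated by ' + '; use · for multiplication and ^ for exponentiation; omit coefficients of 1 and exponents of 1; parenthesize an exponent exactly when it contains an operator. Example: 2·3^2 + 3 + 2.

G_0=7  [base 2] 2^2 + 2 + 1  →[2↦3]→  3^3 + 3 + 1 = 31  −1 ⇒ G_1=30
G_1=30  [base 3] 3^3 + 3  →[3↦4]→  4^4 + 4 = 260  −1 ⇒ G_2=259

3^3 + 3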